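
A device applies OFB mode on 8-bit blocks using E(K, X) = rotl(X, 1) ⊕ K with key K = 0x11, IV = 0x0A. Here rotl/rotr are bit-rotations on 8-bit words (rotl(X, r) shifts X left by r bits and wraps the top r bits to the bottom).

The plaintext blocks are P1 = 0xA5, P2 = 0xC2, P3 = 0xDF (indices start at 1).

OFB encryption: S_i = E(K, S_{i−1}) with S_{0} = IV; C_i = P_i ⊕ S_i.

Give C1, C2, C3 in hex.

C1: S = E(K, 0x0A) = 0x05; 0xA5 ⊕ 0x05 = 0xA0.
C2: S = E(K, 0x05) = 0x1B; 0xC2 ⊕ 0x1B = 0xD9.
C3: S = E(K, 0x1B) = 0x27; 0xDF ⊕ 0x27 = 0xF8.

C1 = 0xA0, C2 = 0xD9, C3 = 0xF8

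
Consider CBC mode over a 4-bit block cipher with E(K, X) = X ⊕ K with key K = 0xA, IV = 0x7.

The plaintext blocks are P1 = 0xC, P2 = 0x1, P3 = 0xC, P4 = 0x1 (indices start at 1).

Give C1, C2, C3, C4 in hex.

C1 = 0x1, C2 = 0xA, C3 = 0xC, C4 = 0x7

CBC encryption: C_i = E(K, P_i ⊕ C_{i−1}), with C_{0} = IV.
C1: P1 ⊕ 0x7 = 0xB; E(K, 0xB) = 0x1.
C2: P2 ⊕ 0x1 = 0x0; E(K, 0x0) = 0xA.
C3: P3 ⊕ 0xA = 0x6; E(K, 0x6) = 0xC.
C4: P4 ⊕ 0xC = 0xD; E(K, 0xD) = 0x7.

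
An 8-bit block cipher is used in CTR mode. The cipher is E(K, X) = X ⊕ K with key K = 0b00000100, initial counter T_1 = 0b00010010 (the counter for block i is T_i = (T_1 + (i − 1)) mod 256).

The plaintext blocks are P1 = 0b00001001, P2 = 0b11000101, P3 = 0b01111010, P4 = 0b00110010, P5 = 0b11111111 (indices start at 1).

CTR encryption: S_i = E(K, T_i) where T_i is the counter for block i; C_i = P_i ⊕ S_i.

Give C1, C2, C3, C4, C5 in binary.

C1: T = 0b00010010, S = E(K, T) = 0b00010110; 0b00001001 ⊕ 0b00010110 = 0b00011111.
C2: T = 0b00010011, S = E(K, T) = 0b00010111; 0b11000101 ⊕ 0b00010111 = 0b11010010.
C3: T = 0b00010100, S = E(K, T) = 0b00010000; 0b01111010 ⊕ 0b00010000 = 0b01101010.
C4: T = 0b00010101, S = E(K, T) = 0b00010001; 0b00110010 ⊕ 0b00010001 = 0b00100011.
C5: T = 0b00010110, S = E(K, T) = 0b00010010; 0b11111111 ⊕ 0b00010010 = 0b11101101.

C1 = 0b00011111, C2 = 0b11010010, C3 = 0b01101010, C4 = 0b00100011, C5 = 0b11101101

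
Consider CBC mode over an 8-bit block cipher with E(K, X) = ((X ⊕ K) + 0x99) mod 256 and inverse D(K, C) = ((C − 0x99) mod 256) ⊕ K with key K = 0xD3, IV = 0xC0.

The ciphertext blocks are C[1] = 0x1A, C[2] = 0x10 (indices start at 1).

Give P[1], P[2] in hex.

CBC decryption: P_i = D(K, C_i) ⊕ C_{i−1}, with C_{0} = IV.
P[1]: D(K, 0x1A) = 0x52; 0x52 ⊕ 0xC0 = 0x92.
P[2]: D(K, 0x10) = 0xA4; 0xA4 ⊕ 0x1A = 0xBE.

P[1] = 0x92, P[2] = 0xBE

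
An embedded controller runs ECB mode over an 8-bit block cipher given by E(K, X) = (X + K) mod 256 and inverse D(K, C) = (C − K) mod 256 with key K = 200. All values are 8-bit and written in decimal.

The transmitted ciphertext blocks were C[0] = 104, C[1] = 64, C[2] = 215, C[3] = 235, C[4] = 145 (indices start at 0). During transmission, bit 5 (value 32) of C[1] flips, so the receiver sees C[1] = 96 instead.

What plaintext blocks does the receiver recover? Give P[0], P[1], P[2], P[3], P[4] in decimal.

ECB decryption: P_i = D(K, C_i).
Only C[1] changed, to 96. In ECB, a change in C_i affects only P_i. Decrypting the received ciphertext:
P[0]: D(K, 104) = 160.
P[1]: D(K, 96) = 152.
P[2]: D(K, 215) = 15.
P[3]: D(K, 235) = 35.
P[4]: D(K, 145) = 201.
Blocks that differ from the original plaintext: P[1].

P[0] = 160, P[1] = 152, P[2] = 15, P[3] = 35, P[4] = 201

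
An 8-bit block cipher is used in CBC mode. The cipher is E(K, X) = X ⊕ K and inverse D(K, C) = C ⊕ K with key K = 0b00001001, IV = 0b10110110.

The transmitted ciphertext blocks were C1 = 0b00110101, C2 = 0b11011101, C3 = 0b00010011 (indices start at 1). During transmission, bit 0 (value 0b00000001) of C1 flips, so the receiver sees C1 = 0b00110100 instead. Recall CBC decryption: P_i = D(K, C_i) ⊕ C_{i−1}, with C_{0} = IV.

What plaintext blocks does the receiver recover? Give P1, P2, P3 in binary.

Only C1 changed, to 0b00110100. In CBC, a change in C_i garbles P_i and flips the same bit in P_{i+1}. Decrypting the received ciphertext:
P1: D(K, 0b00110100) = 0b00111101; 0b00111101 ⊕ 0b10110110 = 0b10001011.
P2: D(K, 0b11011101) = 0b11010100; 0b11010100 ⊕ 0b00110100 = 0b11100000.
P3: D(K, 0b00010011) = 0b00011010; 0b00011010 ⊕ 0b11011101 = 0b11000111.
Blocks that differ from the original plaintext: P1, P2.

P1 = 0b10001011, P2 = 0b11100000, P3 = 0b11000111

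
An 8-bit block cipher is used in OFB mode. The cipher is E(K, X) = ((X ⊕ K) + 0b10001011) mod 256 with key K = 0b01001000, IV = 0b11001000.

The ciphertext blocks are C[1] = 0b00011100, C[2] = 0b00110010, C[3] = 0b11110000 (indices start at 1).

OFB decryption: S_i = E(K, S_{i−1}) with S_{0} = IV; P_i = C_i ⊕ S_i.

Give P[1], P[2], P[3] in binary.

P[1]: S = E(K, 0b11001000) = 0b00001011; 0b00011100 ⊕ 0b00001011 = 0b00010111.
P[2]: S = E(K, 0b00001011) = 0b11001110; 0b00110010 ⊕ 0b11001110 = 0b11111100.
P[3]: S = E(K, 0b11001110) = 0b00010001; 0b11110000 ⊕ 0b00010001 = 0b11100001.

P[1] = 0b00010111, P[2] = 0b11111100, P[3] = 0b11100001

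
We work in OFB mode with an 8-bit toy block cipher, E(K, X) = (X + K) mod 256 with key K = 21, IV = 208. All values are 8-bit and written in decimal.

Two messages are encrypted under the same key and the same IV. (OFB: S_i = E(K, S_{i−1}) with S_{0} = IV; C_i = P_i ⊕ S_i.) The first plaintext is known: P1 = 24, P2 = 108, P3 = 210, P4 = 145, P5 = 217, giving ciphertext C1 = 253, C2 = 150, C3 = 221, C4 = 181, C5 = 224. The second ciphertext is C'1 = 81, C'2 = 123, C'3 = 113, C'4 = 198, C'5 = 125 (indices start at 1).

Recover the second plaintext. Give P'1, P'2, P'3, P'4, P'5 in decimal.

In OFB with a reused IV, both messages share the same keystream S_i, so C_i ⊕ C'_i = P_i ⊕ P'_i and thus P'_i = P_i ⊕ C_i ⊕ C'_i.
P'1: 24 ⊕ 253 ⊕ 81 = 180.
P'2: 108 ⊕ 150 ⊕ 123 = 129.
P'3: 210 ⊕ 221 ⊕ 113 = 126.
P'4: 145 ⊕ 181 ⊕ 198 = 226.
P'5: 217 ⊕ 224 ⊕ 125 = 68.

P'1 = 180, P'2 = 129, P'3 = 126, P'4 = 226, P'5 = 68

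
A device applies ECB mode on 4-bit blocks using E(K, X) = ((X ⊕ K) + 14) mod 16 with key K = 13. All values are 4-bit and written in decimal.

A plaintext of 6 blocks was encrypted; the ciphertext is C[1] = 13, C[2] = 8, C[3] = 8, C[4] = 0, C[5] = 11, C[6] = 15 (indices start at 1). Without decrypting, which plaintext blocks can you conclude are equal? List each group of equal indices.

ECB encrypts each block independently with the same key, so equal ciphertext blocks imply equal plaintext blocks.
C[2] = C[3] = 8, so P[2] = P[3].

P[2] = P[3]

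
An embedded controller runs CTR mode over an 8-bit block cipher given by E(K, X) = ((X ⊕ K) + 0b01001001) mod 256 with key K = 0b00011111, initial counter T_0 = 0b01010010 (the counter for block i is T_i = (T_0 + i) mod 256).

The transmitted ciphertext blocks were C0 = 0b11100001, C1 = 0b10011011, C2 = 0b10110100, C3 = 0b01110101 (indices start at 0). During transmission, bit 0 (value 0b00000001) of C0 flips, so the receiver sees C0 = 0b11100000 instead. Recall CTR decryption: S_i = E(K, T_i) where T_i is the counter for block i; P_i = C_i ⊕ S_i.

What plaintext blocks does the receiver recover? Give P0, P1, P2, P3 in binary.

P0 = 0b01110110, P1 = 0b00001110, P2 = 0b00100000, P3 = 0b11100110

Only C0 changed, to 0b11100000. In CTR, a change in C_i flips the same bit in P_i only; the keystream is unaffected. Decrypting the received ciphertext:
P0: T = 0b01010010, S = E(K, T) = 0b10010110; 0b11100000 ⊕ 0b10010110 = 0b01110110.
P1: T = 0b01010011, S = E(K, T) = 0b10010101; 0b10011011 ⊕ 0b10010101 = 0b00001110.
P2: T = 0b01010100, S = E(K, T) = 0b10010100; 0b10110100 ⊕ 0b10010100 = 0b00100000.
P3: T = 0b01010101, S = E(K, T) = 0b10010011; 0b01110101 ⊕ 0b10010011 = 0b11100110.
Blocks that differ from the original plaintext: P0.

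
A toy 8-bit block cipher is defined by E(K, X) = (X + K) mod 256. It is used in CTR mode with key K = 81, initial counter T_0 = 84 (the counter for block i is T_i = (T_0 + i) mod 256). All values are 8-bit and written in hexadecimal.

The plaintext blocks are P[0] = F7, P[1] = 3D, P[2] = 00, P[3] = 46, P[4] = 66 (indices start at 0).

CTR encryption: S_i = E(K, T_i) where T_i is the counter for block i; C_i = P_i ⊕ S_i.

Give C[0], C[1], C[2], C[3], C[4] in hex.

C[0] = F2, C[1] = 3B, C[2] = 07, C[3] = 4E, C[4] = 6F

C[0]: T = 84, S = E(K, T) = 05; F7 ⊕ 05 = F2.
C[1]: T = 85, S = E(K, T) = 06; 3D ⊕ 06 = 3B.
C[2]: T = 86, S = E(K, T) = 07; 00 ⊕ 07 = 07.
C[3]: T = 87, S = E(K, T) = 08; 46 ⊕ 08 = 4E.
C[4]: T = 88, S = E(K, T) = 09; 66 ⊕ 09 = 6F.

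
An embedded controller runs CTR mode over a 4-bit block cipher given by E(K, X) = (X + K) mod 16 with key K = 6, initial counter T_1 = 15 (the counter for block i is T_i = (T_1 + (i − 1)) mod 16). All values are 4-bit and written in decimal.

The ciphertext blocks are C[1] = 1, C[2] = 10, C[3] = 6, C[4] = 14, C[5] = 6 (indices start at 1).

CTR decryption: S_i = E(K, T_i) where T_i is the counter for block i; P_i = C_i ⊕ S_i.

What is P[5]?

P[5] = 15

P[5]: T = 3, S = E(K, T) = 9; 6 ⊕ 9 = 15.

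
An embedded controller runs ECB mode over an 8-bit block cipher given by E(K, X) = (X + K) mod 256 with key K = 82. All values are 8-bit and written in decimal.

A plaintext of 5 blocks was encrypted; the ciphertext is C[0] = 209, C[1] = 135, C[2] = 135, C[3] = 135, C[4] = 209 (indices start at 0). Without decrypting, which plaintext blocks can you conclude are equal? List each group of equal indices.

ECB encrypts each block independently with the same key, so equal ciphertext blocks imply equal plaintext blocks.
C[0] = C[4] = 209, so P[0] = P[4].
C[1] = C[2] = C[3] = 135, so P[1] = P[2] = P[3].

P[0] = P[4]; P[1] = P[2] = P[3]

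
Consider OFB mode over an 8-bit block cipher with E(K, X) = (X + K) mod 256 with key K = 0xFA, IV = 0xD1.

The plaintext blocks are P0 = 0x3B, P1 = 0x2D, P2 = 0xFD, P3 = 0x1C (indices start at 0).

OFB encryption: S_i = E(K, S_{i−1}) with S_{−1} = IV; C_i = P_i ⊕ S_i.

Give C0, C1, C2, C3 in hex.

C0: S = E(K, 0xD1) = 0xCB; 0x3B ⊕ 0xCB = 0xF0.
C1: S = E(K, 0xCB) = 0xC5; 0x2D ⊕ 0xC5 = 0xE8.
C2: S = E(K, 0xC5) = 0xBF; 0xFD ⊕ 0xBF = 0x42.
C3: S = E(K, 0xBF) = 0xB9; 0x1C ⊕ 0xB9 = 0xA5.

C0 = 0xF0, C1 = 0xE8, C2 = 0x42, C3 = 0xA5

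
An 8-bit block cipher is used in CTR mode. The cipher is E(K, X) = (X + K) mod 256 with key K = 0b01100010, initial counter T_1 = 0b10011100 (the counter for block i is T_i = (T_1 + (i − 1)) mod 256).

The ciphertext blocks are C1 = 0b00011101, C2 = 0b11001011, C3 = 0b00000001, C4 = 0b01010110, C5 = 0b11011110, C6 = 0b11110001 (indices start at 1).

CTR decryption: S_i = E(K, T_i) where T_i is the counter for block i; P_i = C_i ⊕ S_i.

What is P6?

P6: T = 0b10100001, S = E(K, T) = 0b00000011; 0b11110001 ⊕ 0b00000011 = 0b11110010.

P6 = 0b11110010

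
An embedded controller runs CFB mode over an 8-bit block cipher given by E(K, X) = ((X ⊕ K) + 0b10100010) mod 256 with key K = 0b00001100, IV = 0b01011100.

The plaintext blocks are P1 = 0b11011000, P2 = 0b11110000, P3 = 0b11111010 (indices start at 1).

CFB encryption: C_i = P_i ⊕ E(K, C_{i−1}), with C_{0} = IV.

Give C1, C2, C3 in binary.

C1 = 0b00101010, C2 = 0b00111000, C3 = 0b00101100

C1: E(K, 0b01011100) = 0b11110010; 0b11011000 ⊕ 0b11110010 = 0b00101010.
C2: E(K, 0b00101010) = 0b11001000; 0b11110000 ⊕ 0b11001000 = 0b00111000.
C3: E(K, 0b00111000) = 0b11010110; 0b11111010 ⊕ 0b11010110 = 0b00101100.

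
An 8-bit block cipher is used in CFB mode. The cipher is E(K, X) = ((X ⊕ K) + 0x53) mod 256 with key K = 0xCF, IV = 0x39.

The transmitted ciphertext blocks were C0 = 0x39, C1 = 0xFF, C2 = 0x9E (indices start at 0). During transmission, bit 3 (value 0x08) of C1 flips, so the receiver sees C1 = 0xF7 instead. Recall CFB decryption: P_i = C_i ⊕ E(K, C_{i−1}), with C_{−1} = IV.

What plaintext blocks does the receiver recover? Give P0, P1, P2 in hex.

Only C1 changed, to 0xF7. In CFB, a change in C_i flips the same bit in P_i and garbles P_{i+1}. Decrypting the received ciphertext:
P0: E(K, 0x39) = 0x49; 0x39 ⊕ 0x49 = 0x70.
P1: E(K, 0x39) = 0x49; 0xF7 ⊕ 0x49 = 0xBE.
P2: E(K, 0xF7) = 0x8B; 0x9E ⊕ 0x8B = 0x15.
Blocks that differ from the original plaintext: P1, P2.

P0 = 0x70, P1 = 0xBE, P2 = 0x15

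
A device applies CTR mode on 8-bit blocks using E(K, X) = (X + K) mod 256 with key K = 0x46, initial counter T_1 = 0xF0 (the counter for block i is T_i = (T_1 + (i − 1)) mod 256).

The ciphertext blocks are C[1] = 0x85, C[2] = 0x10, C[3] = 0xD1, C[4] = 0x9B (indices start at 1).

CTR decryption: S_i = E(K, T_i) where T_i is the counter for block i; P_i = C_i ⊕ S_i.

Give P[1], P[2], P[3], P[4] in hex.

P[1] = 0xB3, P[2] = 0x27, P[3] = 0xE9, P[4] = 0xA2

P[1]: T = 0xF0, S = E(K, T) = 0x36; 0x85 ⊕ 0x36 = 0xB3.
P[2]: T = 0xF1, S = E(K, T) = 0x37; 0x10 ⊕ 0x37 = 0x27.
P[3]: T = 0xF2, S = E(K, T) = 0x38; 0xD1 ⊕ 0x38 = 0xE9.
P[4]: T = 0xF3, S = E(K, T) = 0x39; 0x9B ⊕ 0x39 = 0xA2.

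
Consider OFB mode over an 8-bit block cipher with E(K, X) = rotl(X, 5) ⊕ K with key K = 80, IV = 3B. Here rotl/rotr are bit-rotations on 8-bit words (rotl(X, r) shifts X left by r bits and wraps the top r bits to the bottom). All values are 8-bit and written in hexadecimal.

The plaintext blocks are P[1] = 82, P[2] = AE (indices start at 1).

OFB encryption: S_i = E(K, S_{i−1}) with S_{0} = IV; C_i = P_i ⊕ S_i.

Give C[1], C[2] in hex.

C[1] = 65, C[2] = D2

C[1]: S = E(K, 3B) = E7; 82 ⊕ E7 = 65.
C[2]: S = E(K, E7) = 7C; AE ⊕ 7C = D2.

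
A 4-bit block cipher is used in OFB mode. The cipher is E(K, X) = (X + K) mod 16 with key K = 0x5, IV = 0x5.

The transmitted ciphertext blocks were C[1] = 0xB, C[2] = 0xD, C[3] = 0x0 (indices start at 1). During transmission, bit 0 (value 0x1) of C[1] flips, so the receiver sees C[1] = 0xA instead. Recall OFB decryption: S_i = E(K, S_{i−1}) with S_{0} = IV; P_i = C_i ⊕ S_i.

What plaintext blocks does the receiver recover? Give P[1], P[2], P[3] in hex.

Only C[1] changed, to 0xA. In OFB, a change in C_i flips the same bit in P_i only; the keystream is unaffected. Decrypting the received ciphertext:
P[1]: S = E(K, 0x5) = 0xA; 0xA ⊕ 0xA = 0x0.
P[2]: S = E(K, 0xA) = 0xF; 0xD ⊕ 0xF = 0x2.
P[3]: S = E(K, 0xF) = 0x4; 0x0 ⊕ 0x4 = 0x4.
Blocks that differ from the original plaintext: P[1].

P[1] = 0x0, P[2] = 0x2, P[3] = 0x4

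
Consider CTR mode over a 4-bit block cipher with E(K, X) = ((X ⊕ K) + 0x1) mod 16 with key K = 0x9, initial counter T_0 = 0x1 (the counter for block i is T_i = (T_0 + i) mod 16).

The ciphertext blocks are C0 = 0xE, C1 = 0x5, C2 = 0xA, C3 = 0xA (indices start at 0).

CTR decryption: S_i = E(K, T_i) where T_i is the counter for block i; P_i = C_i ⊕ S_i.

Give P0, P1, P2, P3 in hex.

P0 = 0x7, P1 = 0x9, P2 = 0x1, P3 = 0x4

P0: T = 0x1, S = E(K, T) = 0x9; 0xE ⊕ 0x9 = 0x7.
P1: T = 0x2, S = E(K, T) = 0xC; 0x5 ⊕ 0xC = 0x9.
P2: T = 0x3, S = E(K, T) = 0xB; 0xA ⊕ 0xB = 0x1.
P3: T = 0x4, S = E(K, T) = 0xE; 0xA ⊕ 0xE = 0x4.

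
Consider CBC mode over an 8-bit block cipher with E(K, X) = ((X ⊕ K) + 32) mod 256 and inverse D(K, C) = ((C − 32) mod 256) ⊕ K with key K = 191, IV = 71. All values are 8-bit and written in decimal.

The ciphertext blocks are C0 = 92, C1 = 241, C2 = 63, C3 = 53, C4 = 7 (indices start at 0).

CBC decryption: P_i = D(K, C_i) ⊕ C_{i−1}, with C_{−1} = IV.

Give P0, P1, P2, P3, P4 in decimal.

P0: D(K, 92) = 131; 131 ⊕ 71 = 196.
P1: D(K, 241) = 110; 110 ⊕ 92 = 50.
P2: D(K, 63) = 160; 160 ⊕ 241 = 81.
P3: D(K, 53) = 170; 170 ⊕ 63 = 149.
P4: D(K, 7) = 88; 88 ⊕ 53 = 109.

P0 = 196, P1 = 50, P2 = 81, P3 = 149, P4 = 109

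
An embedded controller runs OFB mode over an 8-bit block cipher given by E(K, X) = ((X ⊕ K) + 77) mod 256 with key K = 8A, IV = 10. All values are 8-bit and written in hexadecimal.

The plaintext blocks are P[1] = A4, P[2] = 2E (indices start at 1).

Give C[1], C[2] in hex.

OFB encryption: S_i = E(K, S_{i−1}) with S_{0} = IV; C_i = P_i ⊕ S_i.
C[1]: S = E(K, 10) = 11; A4 ⊕ 11 = B5.
C[2]: S = E(K, 11) = 12; 2E ⊕ 12 = 3C.

C[1] = B5, C[2] = 3C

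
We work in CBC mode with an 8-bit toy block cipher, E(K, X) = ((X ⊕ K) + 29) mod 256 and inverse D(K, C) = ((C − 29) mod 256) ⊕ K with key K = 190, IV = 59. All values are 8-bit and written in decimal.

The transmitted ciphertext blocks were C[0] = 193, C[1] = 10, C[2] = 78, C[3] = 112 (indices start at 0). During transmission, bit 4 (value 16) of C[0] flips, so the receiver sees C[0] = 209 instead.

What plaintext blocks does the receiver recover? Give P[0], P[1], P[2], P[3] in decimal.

P[0] = 49, P[1] = 130, P[2] = 133, P[3] = 163

CBC decryption: P_i = D(K, C_i) ⊕ C_{i−1}, with C_{−1} = IV.
Only C[0] changed, to 209. In CBC, a change in C_i garbles P_i and flips the same bit in P_{i+1}. Decrypting the received ciphertext:
P[0]: D(K, 209) = 10; 10 ⊕ 59 = 49.
P[1]: D(K, 10) = 83; 83 ⊕ 209 = 130.
P[2]: D(K, 78) = 143; 143 ⊕ 10 = 133.
P[3]: D(K, 112) = 237; 237 ⊕ 78 = 163.
Blocks that differ from the original plaintext: P[0], P[1].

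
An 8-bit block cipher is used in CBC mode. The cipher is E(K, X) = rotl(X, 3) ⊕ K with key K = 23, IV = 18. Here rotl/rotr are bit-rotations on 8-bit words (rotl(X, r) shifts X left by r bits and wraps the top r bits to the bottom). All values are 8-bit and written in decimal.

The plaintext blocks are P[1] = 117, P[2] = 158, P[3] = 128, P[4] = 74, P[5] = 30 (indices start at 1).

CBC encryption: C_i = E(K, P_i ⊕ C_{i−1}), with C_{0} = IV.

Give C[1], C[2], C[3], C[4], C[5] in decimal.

C[1] = 44, C[2] = 130, C[3] = 7, C[4] = 125, C[5] = 12

C[1]: P[1] ⊕ 18 = 103; E(K, 103) = 44.
C[2]: P[2] ⊕ 44 = 178; E(K, 178) = 130.
C[3]: P[3] ⊕ 130 = 2; E(K, 2) = 7.
C[4]: P[4] ⊕ 7 = 77; E(K, 77) = 125.
C[5]: P[5] ⊕ 125 = 99; E(K, 99) = 12.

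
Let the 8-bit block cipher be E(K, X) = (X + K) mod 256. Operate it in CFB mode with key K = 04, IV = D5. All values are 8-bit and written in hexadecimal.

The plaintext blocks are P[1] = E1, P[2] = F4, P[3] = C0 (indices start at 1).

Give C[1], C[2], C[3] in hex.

CFB encryption: C_i = P_i ⊕ E(K, C_{i−1}), with C_{0} = IV.
C[1]: E(K, D5) = D9; E1 ⊕ D9 = 38.
C[2]: E(K, 38) = 3C; F4 ⊕ 3C = C8.
C[3]: E(K, C8) = CC; C0 ⊕ CC = 0C.

C[1] = 38, C[2] = C8, C[3] = 0C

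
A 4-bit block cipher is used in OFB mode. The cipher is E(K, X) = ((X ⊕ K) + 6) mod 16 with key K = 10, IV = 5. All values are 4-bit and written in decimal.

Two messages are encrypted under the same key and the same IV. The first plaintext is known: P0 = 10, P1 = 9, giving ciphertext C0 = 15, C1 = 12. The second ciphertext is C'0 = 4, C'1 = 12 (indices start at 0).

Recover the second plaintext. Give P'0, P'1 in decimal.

P'0 = 1, P'1 = 9

In OFB with a reused IV, both messages share the same keystream S_i, so C_i ⊕ C'_i = P_i ⊕ P'_i and thus P'_i = P_i ⊕ C_i ⊕ C'_i.
P'0: 10 ⊕ 15 ⊕ 4 = 1.
P'1: 9 ⊕ 12 ⊕ 12 = 9.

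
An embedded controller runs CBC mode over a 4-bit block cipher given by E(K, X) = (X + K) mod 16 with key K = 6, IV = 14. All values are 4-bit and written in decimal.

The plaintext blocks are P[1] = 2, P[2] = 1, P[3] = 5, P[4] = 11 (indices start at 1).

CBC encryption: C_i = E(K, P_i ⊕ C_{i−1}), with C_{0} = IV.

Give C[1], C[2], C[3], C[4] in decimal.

C[1]: P[1] ⊕ 14 = 12; E(K, 12) = 2.
C[2]: P[2] ⊕ 2 = 3; E(K, 3) = 9.
C[3]: P[3] ⊕ 9 = 12; E(K, 12) = 2.
C[4]: P[4] ⊕ 2 = 9; E(K, 9) = 15.

C[1] = 2, C[2] = 9, C[3] = 2, C[4] = 15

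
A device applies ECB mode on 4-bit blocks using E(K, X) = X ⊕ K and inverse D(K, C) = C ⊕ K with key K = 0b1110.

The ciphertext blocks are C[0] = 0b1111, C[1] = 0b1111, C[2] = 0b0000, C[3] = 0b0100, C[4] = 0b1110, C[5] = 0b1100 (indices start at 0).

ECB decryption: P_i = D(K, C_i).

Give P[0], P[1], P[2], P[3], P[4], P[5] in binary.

P[0] = 0b0001, P[1] = 0b0001, P[2] = 0b1110, P[3] = 0b1010, P[4] = 0b0000, P[5] = 0b0010

P[0]: D(K, 0b1111) = 0b0001.
P[1]: D(K, 0b1111) = 0b0001.
P[2]: D(K, 0b0000) = 0b1110.
P[3]: D(K, 0b0100) = 0b1010.
P[4]: D(K, 0b1110) = 0b0000.
P[5]: D(K, 0b1100) = 0b0010.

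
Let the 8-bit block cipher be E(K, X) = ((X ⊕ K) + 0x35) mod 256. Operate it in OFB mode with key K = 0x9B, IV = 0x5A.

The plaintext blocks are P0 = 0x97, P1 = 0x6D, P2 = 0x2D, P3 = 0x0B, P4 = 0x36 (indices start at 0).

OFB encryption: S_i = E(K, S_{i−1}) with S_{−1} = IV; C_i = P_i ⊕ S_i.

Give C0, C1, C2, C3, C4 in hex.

C0: S = E(K, 0x5A) = 0xF6; 0x97 ⊕ 0xF6 = 0x61.
C1: S = E(K, 0xF6) = 0xA2; 0x6D ⊕ 0xA2 = 0xCF.
C2: S = E(K, 0xA2) = 0x6E; 0x2D ⊕ 0x6E = 0x43.
C3: S = E(K, 0x6E) = 0x2A; 0x0B ⊕ 0x2A = 0x21.
C4: S = E(K, 0x2A) = 0xE6; 0x36 ⊕ 0xE6 = 0xD0.

C0 = 0x61, C1 = 0xCF, C2 = 0x43, C3 = 0x21, C4 = 0xD0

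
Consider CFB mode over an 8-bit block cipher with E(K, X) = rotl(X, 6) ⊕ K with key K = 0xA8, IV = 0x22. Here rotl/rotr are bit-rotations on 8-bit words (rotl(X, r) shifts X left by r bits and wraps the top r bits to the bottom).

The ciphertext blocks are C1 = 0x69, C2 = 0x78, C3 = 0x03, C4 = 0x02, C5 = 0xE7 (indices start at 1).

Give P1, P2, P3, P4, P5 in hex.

CFB decryption: P_i = C_i ⊕ E(K, C_{i−1}), with C_{0} = IV.
P1: E(K, 0x22) = 0x20; 0x69 ⊕ 0x20 = 0x49.
P2: E(K, 0x69) = 0xF2; 0x78 ⊕ 0xF2 = 0x8A.
P3: E(K, 0x78) = 0xB6; 0x03 ⊕ 0xB6 = 0xB5.
P4: E(K, 0x03) = 0x68; 0x02 ⊕ 0x68 = 0x6A.
P5: E(K, 0x02) = 0x28; 0xE7 ⊕ 0x28 = 0xCF.

P1 = 0x49, P2 = 0x8A, P3 = 0xB5, P4 = 0x6A, P5 = 0xCF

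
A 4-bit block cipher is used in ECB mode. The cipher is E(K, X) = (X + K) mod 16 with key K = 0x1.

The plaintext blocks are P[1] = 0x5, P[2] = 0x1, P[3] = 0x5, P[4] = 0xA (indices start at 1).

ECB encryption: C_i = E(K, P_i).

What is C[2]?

C[2]: E(K, 0x1) = 0x2.

C[2] = 0x2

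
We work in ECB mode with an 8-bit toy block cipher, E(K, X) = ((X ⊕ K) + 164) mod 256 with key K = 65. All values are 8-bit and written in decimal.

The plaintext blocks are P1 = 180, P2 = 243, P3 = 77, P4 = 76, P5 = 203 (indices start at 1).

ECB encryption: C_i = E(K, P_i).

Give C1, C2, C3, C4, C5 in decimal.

C1 = 153, C2 = 86, C3 = 176, C4 = 177, C5 = 46

C1: E(K, 180) = 153.
C2: E(K, 243) = 86.
C3: E(K, 77) = 176.
C4: E(K, 76) = 177.
C5: E(K, 203) = 46.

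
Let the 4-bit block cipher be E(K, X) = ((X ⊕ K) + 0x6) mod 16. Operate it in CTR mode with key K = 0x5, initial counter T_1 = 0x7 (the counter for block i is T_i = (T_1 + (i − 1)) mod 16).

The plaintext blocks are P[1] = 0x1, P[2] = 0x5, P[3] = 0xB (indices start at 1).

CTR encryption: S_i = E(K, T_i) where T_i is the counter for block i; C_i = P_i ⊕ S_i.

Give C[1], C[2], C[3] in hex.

C[1] = 0x9, C[2] = 0x6, C[3] = 0x9

C[1]: T = 0x7, S = E(K, T) = 0x8; 0x1 ⊕ 0x8 = 0x9.
C[2]: T = 0x8, S = E(K, T) = 0x3; 0x5 ⊕ 0x3 = 0x6.
C[3]: T = 0x9, S = E(K, T) = 0x2; 0xB ⊕ 0x2 = 0x9.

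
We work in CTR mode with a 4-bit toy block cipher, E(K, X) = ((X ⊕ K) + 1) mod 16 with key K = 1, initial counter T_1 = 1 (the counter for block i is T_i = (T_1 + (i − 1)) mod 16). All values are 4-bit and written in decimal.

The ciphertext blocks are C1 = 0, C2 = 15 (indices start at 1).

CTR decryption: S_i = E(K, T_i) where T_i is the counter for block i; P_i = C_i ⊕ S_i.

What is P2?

P2 = 11

P2: T = 2, S = E(K, T) = 4; 15 ⊕ 4 = 11.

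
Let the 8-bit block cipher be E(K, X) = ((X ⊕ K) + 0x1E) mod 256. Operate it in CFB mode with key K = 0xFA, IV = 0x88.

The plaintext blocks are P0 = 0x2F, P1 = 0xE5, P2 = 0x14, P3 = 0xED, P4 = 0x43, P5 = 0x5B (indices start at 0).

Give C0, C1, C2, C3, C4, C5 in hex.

C0 = 0xBF, C1 = 0x86, C2 = 0x8E, C3 = 0x7F, C4 = 0xE0, C5 = 0x63

CFB encryption: C_i = P_i ⊕ E(K, C_{i−1}), with C_{−1} = IV.
C0: E(K, 0x88) = 0x90; 0x2F ⊕ 0x90 = 0xBF.
C1: E(K, 0xBF) = 0x63; 0xE5 ⊕ 0x63 = 0x86.
C2: E(K, 0x86) = 0x9A; 0x14 ⊕ 0x9A = 0x8E.
C3: E(K, 0x8E) = 0x92; 0xED ⊕ 0x92 = 0x7F.
C4: E(K, 0x7F) = 0xA3; 0x43 ⊕ 0xA3 = 0xE0.
C5: E(K, 0xE0) = 0x38; 0x5B ⊕ 0x38 = 0x63.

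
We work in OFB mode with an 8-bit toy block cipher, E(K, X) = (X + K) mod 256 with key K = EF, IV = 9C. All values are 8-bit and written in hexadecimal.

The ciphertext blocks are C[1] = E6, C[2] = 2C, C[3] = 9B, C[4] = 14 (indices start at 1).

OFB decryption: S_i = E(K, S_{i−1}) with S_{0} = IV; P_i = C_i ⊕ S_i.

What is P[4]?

P[4] = 4C

P[1]: S = E(K, 9C) = 8B; E6 ⊕ 8B = 6D.
P[2]: S = E(K, 8B) = 7A; 2C ⊕ 7A = 56.
P[3]: S = E(K, 7A) = 69; 9B ⊕ 69 = F2.
P[4]: S = E(K, 69) = 58; 14 ⊕ 58 = 4C.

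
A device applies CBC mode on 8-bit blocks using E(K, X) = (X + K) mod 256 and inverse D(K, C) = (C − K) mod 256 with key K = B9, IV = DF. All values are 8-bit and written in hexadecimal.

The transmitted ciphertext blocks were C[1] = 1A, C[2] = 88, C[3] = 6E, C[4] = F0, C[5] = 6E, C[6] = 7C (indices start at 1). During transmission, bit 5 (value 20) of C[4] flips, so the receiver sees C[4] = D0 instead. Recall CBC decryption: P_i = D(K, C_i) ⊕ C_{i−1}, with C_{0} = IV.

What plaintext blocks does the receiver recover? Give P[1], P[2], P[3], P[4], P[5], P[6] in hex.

Only C[4] changed, to D0. In CBC, a change in C_i garbles P_i and flips the same bit in P_{i+1}. Decrypting the received ciphertext:
P[1]: D(K, 1A) = 61; 61 ⊕ DF = BE.
P[2]: D(K, 88) = CF; CF ⊕ 1A = D5.
P[3]: D(K, 6E) = B5; B5 ⊕ 88 = 3D.
P[4]: D(K, D0) = 17; 17 ⊕ 6E = 79.
P[5]: D(K, 6E) = B5; B5 ⊕ D0 = 65.
P[6]: D(K, 7C) = C3; C3 ⊕ 6E = AD.
Blocks that differ from the original plaintext: P[4], P[5].

P[1] = BE, P[2] = D5, P[3] = 3D, P[4] = 79, P[5] = 65, P[6] = AD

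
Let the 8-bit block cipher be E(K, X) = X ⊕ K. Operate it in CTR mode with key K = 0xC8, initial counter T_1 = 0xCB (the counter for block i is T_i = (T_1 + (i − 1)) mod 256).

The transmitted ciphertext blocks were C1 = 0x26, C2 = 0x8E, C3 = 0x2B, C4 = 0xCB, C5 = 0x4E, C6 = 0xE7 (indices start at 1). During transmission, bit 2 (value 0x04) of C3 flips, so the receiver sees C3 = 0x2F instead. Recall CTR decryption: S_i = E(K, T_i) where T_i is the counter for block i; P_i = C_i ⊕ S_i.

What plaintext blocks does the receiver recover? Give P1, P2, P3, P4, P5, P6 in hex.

P1 = 0x25, P2 = 0x8A, P3 = 0x2A, P4 = 0xCD, P5 = 0x49, P6 = 0xFF

Only C3 changed, to 0x2F. In CTR, a change in C_i flips the same bit in P_i only; the keystream is unaffected. Decrypting the received ciphertext:
P1: T = 0xCB, S = E(K, T) = 0x03; 0x26 ⊕ 0x03 = 0x25.
P2: T = 0xCC, S = E(K, T) = 0x04; 0x8E ⊕ 0x04 = 0x8A.
P3: T = 0xCD, S = E(K, T) = 0x05; 0x2F ⊕ 0x05 = 0x2A.
P4: T = 0xCE, S = E(K, T) = 0x06; 0xCB ⊕ 0x06 = 0xCD.
P5: T = 0xCF, S = E(K, T) = 0x07; 0x4E ⊕ 0x07 = 0x49.
P6: T = 0xD0, S = E(K, T) = 0x18; 0xE7 ⊕ 0x18 = 0xFF.
Blocks that differ from the original plaintext: P3.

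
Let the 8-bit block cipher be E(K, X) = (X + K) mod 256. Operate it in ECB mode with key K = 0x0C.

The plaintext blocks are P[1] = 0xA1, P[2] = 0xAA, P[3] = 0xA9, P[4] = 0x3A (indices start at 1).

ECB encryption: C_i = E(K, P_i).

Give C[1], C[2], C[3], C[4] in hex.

C[1] = 0xAD, C[2] = 0xB6, C[3] = 0xB5, C[4] = 0x46

C[1]: E(K, 0xA1) = 0xAD.
C[2]: E(K, 0xAA) = 0xB6.
C[3]: E(K, 0xA9) = 0xB5.
C[4]: E(K, 0x3A) = 0x46.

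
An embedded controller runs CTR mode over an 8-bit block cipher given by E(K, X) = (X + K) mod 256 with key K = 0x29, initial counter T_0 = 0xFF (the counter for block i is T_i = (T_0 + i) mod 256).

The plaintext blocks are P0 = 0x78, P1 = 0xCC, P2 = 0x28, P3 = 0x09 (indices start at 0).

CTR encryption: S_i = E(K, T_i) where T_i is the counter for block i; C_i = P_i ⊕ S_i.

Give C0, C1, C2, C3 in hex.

C0: T = 0xFF, S = E(K, T) = 0x28; 0x78 ⊕ 0x28 = 0x50.
C1: T = 0x00, S = E(K, T) = 0x29; 0xCC ⊕ 0x29 = 0xE5.
C2: T = 0x01, S = E(K, T) = 0x2A; 0x28 ⊕ 0x2A = 0x02.
C3: T = 0x02, S = E(K, T) = 0x2B; 0x09 ⊕ 0x2B = 0x22.

C0 = 0x50, C1 = 0xE5, C2 = 0x02, C3 = 0x22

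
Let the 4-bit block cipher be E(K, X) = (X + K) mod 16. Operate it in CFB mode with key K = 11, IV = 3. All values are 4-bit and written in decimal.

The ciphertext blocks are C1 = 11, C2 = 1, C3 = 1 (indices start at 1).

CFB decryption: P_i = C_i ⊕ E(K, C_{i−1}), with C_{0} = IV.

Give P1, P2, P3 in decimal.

P1 = 5, P2 = 7, P3 = 13

P1: E(K, 3) = 14; 11 ⊕ 14 = 5.
P2: E(K, 11) = 6; 1 ⊕ 6 = 7.
P3: E(K, 1) = 12; 1 ⊕ 12 = 13.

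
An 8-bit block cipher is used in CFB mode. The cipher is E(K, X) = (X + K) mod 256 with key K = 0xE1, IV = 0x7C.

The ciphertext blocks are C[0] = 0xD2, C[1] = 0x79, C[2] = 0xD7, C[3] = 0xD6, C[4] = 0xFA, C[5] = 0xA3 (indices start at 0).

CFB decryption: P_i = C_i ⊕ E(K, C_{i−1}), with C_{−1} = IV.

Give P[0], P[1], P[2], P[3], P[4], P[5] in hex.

P[0] = 0x8F, P[1] = 0xCA, P[2] = 0x8D, P[3] = 0x6E, P[4] = 0x4D, P[5] = 0x78

P[0]: E(K, 0x7C) = 0x5D; 0xD2 ⊕ 0x5D = 0x8F.
P[1]: E(K, 0xD2) = 0xB3; 0x79 ⊕ 0xB3 = 0xCA.
P[2]: E(K, 0x79) = 0x5A; 0xD7 ⊕ 0x5A = 0x8D.
P[3]: E(K, 0xD7) = 0xB8; 0xD6 ⊕ 0xB8 = 0x6E.
P[4]: E(K, 0xD6) = 0xB7; 0xFA ⊕ 0xB7 = 0x4D.
P[5]: E(K, 0xFA) = 0xDB; 0xA3 ⊕ 0xDB = 0x78.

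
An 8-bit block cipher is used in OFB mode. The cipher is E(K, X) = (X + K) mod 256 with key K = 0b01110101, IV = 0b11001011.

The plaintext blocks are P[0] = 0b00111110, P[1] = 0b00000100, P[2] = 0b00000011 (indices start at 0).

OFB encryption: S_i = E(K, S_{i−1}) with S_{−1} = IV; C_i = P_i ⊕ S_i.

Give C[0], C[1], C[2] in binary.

C[0]: S = E(K, 0b11001011) = 0b01000000; 0b00111110 ⊕ 0b01000000 = 0b01111110.
C[1]: S = E(K, 0b01000000) = 0b10110101; 0b00000100 ⊕ 0b10110101 = 0b10110001.
C[2]: S = E(K, 0b10110101) = 0b00101010; 0b00000011 ⊕ 0b00101010 = 0b00101001.

C[0] = 0b01111110, C[1] = 0b10110001, C[2] = 0b00101001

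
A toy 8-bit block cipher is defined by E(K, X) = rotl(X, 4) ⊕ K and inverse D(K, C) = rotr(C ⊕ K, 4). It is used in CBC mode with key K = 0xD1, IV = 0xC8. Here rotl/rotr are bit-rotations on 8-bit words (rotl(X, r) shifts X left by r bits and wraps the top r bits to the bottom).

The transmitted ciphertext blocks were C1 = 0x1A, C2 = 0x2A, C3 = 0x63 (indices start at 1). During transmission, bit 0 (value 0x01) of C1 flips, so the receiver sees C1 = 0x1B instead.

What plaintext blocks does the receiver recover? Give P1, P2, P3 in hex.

P1 = 0x64, P2 = 0xA4, P3 = 0x01

CBC decryption: P_i = D(K, C_i) ⊕ C_{i−1}, with C_{0} = IV.
Only C1 changed, to 0x1B. In CBC, a change in C_i garbles P_i and flips the same bit in P_{i+1}. Decrypting the received ciphertext:
P1: D(K, 0x1B) = 0xAC; 0xAC ⊕ 0xC8 = 0x64.
P2: D(K, 0x2A) = 0xBF; 0xBF ⊕ 0x1B = 0xA4.
P3: D(K, 0x63) = 0x2B; 0x2B ⊕ 0x2A = 0x01.
Blocks that differ from the original plaintext: P1, P2.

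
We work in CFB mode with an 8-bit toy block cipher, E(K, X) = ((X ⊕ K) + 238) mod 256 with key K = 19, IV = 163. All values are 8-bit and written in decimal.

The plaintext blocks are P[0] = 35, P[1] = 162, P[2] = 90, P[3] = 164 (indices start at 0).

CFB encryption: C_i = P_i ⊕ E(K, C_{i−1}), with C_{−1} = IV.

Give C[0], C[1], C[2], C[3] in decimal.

C[0] = 189, C[1] = 62, C[2] = 65, C[3] = 228

C[0]: E(K, 163) = 158; 35 ⊕ 158 = 189.
C[1]: E(K, 189) = 156; 162 ⊕ 156 = 62.
C[2]: E(K, 62) = 27; 90 ⊕ 27 = 65.
C[3]: E(K, 65) = 64; 164 ⊕ 64 = 228.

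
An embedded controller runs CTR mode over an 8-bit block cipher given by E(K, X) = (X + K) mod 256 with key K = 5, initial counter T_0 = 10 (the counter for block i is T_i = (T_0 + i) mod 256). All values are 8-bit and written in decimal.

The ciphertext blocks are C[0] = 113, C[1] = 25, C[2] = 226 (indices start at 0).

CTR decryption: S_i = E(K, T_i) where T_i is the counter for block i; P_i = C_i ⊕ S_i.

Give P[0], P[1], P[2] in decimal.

P[0]: T = 10, S = E(K, T) = 15; 113 ⊕ 15 = 126.
P[1]: T = 11, S = E(K, T) = 16; 25 ⊕ 16 = 9.
P[2]: T = 12, S = E(K, T) = 17; 226 ⊕ 17 = 243.

P[0] = 126, P[1] = 9, P[2] = 243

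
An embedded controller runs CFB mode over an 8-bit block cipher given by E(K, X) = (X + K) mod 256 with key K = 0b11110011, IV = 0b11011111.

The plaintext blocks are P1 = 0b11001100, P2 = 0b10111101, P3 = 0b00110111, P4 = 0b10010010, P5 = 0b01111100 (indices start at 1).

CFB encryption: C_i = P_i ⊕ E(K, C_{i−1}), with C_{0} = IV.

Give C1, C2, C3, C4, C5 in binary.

C1 = 0b00011110, C2 = 0b10101100, C3 = 0b10101000, C4 = 0b00001001, C5 = 0b10000000

C1: E(K, 0b11011111) = 0b11010010; 0b11001100 ⊕ 0b11010010 = 0b00011110.
C2: E(K, 0b00011110) = 0b00010001; 0b10111101 ⊕ 0b00010001 = 0b10101100.
C3: E(K, 0b10101100) = 0b10011111; 0b00110111 ⊕ 0b10011111 = 0b10101000.
C4: E(K, 0b10101000) = 0b10011011; 0b10010010 ⊕ 0b10011011 = 0b00001001.
C5: E(K, 0b00001001) = 0b11111100; 0b01111100 ⊕ 0b11111100 = 0b10000000.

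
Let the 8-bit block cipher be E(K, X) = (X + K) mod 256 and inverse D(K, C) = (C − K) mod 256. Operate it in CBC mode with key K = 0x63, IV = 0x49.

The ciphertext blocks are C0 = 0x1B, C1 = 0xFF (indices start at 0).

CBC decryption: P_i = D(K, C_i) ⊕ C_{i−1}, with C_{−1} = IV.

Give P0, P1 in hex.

P0: D(K, 0x1B) = 0xB8; 0xB8 ⊕ 0x49 = 0xF1.
P1: D(K, 0xFF) = 0x9C; 0x9C ⊕ 0x1B = 0x87.

P0 = 0xF1, P1 = 0x87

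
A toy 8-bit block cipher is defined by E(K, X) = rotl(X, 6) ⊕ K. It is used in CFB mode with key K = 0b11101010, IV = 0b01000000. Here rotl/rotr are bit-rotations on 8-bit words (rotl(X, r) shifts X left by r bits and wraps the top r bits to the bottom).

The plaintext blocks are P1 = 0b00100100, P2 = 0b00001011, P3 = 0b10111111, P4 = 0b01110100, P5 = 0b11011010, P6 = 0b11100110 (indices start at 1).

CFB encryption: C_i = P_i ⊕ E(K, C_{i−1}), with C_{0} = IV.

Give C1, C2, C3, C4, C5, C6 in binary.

C1 = 0b11011110, C2 = 0b01010110, C3 = 0b11000000, C4 = 0b10101110, C5 = 0b10011011, C6 = 0b11101010

C1: E(K, 0b01000000) = 0b11111010; 0b00100100 ⊕ 0b11111010 = 0b11011110.
C2: E(K, 0b11011110) = 0b01011101; 0b00001011 ⊕ 0b01011101 = 0b01010110.
C3: E(K, 0b01010110) = 0b01111111; 0b10111111 ⊕ 0b01111111 = 0b11000000.
C4: E(K, 0b11000000) = 0b11011010; 0b01110100 ⊕ 0b11011010 = 0b10101110.
C5: E(K, 0b10101110) = 0b01000001; 0b11011010 ⊕ 0b01000001 = 0b10011011.
C6: E(K, 0b10011011) = 0b00001100; 0b11100110 ⊕ 0b00001100 = 0b11101010.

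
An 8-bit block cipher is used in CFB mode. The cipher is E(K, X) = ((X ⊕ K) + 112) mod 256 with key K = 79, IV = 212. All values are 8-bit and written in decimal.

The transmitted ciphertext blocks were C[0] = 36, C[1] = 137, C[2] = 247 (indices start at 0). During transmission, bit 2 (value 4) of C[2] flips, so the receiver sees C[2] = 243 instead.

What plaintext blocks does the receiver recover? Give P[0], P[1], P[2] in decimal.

CFB decryption: P_i = C_i ⊕ E(K, C_{i−1}), with C_{−1} = IV.
Only C[2] changed, to 243. In CFB, a change in C_i flips the same bit in P_i and garbles P_{i+1}. Decrypting the received ciphertext:
P[0]: E(K, 212) = 11; 36 ⊕ 11 = 47.
P[1]: E(K, 36) = 219; 137 ⊕ 219 = 82.
P[2]: E(K, 137) = 54; 243 ⊕ 54 = 197.
Blocks that differ from the original plaintext: P[2].

P[0] = 47, P[1] = 82, P[2] = 197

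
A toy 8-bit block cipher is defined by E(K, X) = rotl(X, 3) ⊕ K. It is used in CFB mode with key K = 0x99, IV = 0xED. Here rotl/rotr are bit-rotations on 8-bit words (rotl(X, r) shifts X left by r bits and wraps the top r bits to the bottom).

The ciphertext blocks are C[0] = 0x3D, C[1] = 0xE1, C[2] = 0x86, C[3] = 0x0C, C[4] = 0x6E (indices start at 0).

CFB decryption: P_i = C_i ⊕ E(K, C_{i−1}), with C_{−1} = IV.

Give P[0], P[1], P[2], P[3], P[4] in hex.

P[0] = 0xCB, P[1] = 0x91, P[2] = 0x10, P[3] = 0xA1, P[4] = 0x97

P[0]: E(K, 0xED) = 0xF6; 0x3D ⊕ 0xF6 = 0xCB.
P[1]: E(K, 0x3D) = 0x70; 0xE1 ⊕ 0x70 = 0x91.
P[2]: E(K, 0xE1) = 0x96; 0x86 ⊕ 0x96 = 0x10.
P[3]: E(K, 0x86) = 0xAD; 0x0C ⊕ 0xAD = 0xA1.
P[4]: E(K, 0x0C) = 0xF9; 0x6E ⊕ 0xF9 = 0x97.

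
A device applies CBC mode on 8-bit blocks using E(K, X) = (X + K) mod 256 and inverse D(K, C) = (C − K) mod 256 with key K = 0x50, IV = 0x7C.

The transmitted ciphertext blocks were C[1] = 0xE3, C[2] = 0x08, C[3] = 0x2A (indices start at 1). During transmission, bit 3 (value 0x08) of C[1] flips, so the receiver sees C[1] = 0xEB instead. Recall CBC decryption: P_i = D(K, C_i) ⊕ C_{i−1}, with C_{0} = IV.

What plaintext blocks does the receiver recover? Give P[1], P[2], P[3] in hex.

P[1] = 0xE7, P[2] = 0x53, P[3] = 0xD2

Only C[1] changed, to 0xEB. In CBC, a change in C_i garbles P_i and flips the same bit in P_{i+1}. Decrypting the received ciphertext:
P[1]: D(K, 0xEB) = 0x9B; 0x9B ⊕ 0x7C = 0xE7.
P[2]: D(K, 0x08) = 0xB8; 0xB8 ⊕ 0xEB = 0x53.
P[3]: D(K, 0x2A) = 0xDA; 0xDA ⊕ 0x08 = 0xD2.
Blocks that differ from the original plaintext: P[1], P[2].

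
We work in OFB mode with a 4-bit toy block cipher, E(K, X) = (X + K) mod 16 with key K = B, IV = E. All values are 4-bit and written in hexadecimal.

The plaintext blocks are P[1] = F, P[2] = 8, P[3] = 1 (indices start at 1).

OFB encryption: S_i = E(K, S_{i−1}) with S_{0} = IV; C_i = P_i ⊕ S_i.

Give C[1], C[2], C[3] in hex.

C[1]: S = E(K, E) = 9; F ⊕ 9 = 6.
C[2]: S = E(K, 9) = 4; 8 ⊕ 4 = C.
C[3]: S = E(K, 4) = F; 1 ⊕ F = E.

C[1] = 6, C[2] = C, C[3] = E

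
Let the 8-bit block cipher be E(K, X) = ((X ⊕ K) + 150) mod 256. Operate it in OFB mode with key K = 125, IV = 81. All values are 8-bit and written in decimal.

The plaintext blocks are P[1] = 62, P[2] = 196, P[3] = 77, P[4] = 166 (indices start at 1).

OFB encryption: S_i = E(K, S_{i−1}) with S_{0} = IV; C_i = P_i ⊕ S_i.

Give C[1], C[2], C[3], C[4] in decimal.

C[1] = 252, C[2] = 145, C[3] = 243, C[4] = 255

C[1]: S = E(K, 81) = 194; 62 ⊕ 194 = 252.
C[2]: S = E(K, 194) = 85; 196 ⊕ 85 = 145.
C[3]: S = E(K, 85) = 190; 77 ⊕ 190 = 243.
C[4]: S = E(K, 190) = 89; 166 ⊕ 89 = 255.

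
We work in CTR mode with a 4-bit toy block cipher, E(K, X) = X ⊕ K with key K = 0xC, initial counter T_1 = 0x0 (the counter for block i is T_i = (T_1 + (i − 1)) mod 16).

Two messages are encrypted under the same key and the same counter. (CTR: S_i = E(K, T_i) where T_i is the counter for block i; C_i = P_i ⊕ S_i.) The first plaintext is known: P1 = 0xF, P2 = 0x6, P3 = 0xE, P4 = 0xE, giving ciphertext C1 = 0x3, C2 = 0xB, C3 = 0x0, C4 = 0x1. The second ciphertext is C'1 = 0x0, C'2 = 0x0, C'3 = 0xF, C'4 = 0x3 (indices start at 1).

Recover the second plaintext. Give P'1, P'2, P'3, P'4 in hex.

P'1 = 0xC, P'2 = 0xD, P'3 = 0x1, P'4 = 0xC

In CTR with a reused counter, both messages share the same keystream S_i, so C_i ⊕ C'_i = P_i ⊕ P'_i and thus P'_i = P_i ⊕ C_i ⊕ C'_i.
P'1: 0xF ⊕ 0x3 ⊕ 0x0 = 0xC.
P'2: 0x6 ⊕ 0xB ⊕ 0x0 = 0xD.
P'3: 0xE ⊕ 0x0 ⊕ 0xF = 0x1.
P'4: 0xE ⊕ 0x1 ⊕ 0x3 = 0xC.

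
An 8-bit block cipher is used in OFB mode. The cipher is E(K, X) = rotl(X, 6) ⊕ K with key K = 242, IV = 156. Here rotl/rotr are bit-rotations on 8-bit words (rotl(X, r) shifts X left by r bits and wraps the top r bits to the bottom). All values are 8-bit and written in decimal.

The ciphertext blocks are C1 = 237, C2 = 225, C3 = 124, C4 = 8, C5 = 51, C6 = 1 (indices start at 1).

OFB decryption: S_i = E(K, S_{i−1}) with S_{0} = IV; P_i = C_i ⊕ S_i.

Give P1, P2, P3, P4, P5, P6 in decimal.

P1 = 56, P2 = 102, P3 = 111, P4 = 62, P5 = 76, P6 = 44

P1: S = E(K, 156) = 213; 237 ⊕ 213 = 56.
P2: S = E(K, 213) = 135; 225 ⊕ 135 = 102.
P3: S = E(K, 135) = 19; 124 ⊕ 19 = 111.
P4: S = E(K, 19) = 54; 8 ⊕ 54 = 62.
P5: S = E(K, 54) = 127; 51 ⊕ 127 = 76.
P6: S = E(K, 127) = 45; 1 ⊕ 45 = 44.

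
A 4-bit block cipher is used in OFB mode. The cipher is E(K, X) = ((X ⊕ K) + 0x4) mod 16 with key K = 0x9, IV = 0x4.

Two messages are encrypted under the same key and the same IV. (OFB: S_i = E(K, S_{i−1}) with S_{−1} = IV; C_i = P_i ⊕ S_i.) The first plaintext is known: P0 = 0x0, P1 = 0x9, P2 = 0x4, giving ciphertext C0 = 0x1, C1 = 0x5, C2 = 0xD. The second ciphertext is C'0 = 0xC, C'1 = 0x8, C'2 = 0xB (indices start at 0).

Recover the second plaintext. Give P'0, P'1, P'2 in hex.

P'0 = 0xD, P'1 = 0x4, P'2 = 0x2

In OFB with a reused IV, both messages share the same keystream S_i, so C_i ⊕ C'_i = P_i ⊕ P'_i and thus P'_i = P_i ⊕ C_i ⊕ C'_i.
P'0: 0x0 ⊕ 0x1 ⊕ 0xC = 0xD.
P'1: 0x9 ⊕ 0x5 ⊕ 0x8 = 0x4.
P'2: 0x4 ⊕ 0xD ⊕ 0xB = 0x2.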